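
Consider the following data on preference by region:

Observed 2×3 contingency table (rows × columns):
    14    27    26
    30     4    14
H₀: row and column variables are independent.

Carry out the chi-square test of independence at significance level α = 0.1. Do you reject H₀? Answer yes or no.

reject H₀: yes

Row totals [67, 48], col totals [44, 31, 40], n=115
χ² = (14−25.63)²/25.63 + (27−18.06)²/18.06 + (26−23.30)²/23.30 + (30−18.37)²/18.37 + (4−12.94)²/12.94 + (14−16.70)²/16.70 = 23.9987
df = 2
p-value (upper-tail) = 0.00001
At α=0.1: p < α → reject H₀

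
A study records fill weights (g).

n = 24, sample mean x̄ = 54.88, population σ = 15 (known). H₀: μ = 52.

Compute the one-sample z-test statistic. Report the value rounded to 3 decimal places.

test statistic = 0.941

SE = σ/√n = 15/√24 = 3.0619
z = (x̄−μ₀)/SE = (54.88−52)/3.0619 = 0.9406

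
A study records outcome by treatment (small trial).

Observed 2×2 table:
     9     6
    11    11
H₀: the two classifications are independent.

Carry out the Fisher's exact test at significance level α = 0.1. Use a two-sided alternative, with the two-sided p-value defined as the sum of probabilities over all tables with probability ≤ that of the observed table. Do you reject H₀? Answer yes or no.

reject H₀: no

Margins: r₁=15, r₂=22, c₁=20, c₂=17, n=37
p_obs = C(15,9)·C(22,11)/C(37,20); sum pmf over tables with pmf ≤ p_obs
p-value (two-sided) = 0.73838
At α=0.1: p ≥ α → fail to reject H₀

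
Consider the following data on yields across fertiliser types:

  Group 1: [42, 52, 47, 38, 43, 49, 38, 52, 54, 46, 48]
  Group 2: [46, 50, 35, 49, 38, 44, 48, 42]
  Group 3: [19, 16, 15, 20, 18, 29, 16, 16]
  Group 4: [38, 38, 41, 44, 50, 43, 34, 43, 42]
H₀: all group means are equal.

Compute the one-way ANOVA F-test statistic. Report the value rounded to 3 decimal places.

Group means [46.27, 44.00, 18.62, 41.44], grand mean 38.417
SSB = Σnᵢ(x̄ᵢ−x̄)² = 4144.471; SSW = ΣΣ(x−x̄ᵢ)² = 812.279
MSB = 4144.471/3 = 1381.4903; MSW = 812.279/32 = 25.3837
F = MSB/MSW = 54.4243
df = (3, 32)

test statistic = 54.424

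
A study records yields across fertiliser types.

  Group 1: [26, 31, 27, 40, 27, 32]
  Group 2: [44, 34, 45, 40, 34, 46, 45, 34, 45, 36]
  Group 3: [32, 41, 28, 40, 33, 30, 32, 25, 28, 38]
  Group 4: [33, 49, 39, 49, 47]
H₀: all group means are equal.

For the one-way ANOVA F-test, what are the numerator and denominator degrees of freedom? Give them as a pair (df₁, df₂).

k = 4 groups, N = 31 total
df = (k−1, N−k) = (4−1, 31−4) = (3, 27)

degrees of freedom = [3, 27]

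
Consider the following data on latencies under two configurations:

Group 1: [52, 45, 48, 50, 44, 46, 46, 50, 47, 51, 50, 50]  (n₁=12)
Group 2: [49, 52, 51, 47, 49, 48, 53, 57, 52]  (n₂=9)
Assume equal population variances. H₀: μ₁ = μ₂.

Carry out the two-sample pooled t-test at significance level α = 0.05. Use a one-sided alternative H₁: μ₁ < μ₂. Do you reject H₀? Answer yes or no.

reject H₀: yes

x̄₁=48.250, s₁=2.598, n₁=12
x̄₂=50.889, s₂=3.060, n₂=9
s_p² = [11·2.598² + 8·3.060²]/19 = 7.8494
SE = √(s_p²·(1/12+1/9)) = 1.2354
t = (48.250−50.889)/1.2354 = -2.1360
df = 19
p-value (one-sided, H₁ less) = 0.02295
At α=0.05: p < α → reject H₀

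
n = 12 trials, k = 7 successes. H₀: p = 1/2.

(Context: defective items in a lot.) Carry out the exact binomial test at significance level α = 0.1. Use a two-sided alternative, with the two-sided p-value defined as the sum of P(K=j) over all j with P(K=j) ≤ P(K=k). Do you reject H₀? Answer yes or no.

Exact binomial: n=12, k=7, p₀=1/2=0.5000
P(X=j) = C(n,j)·p₀^j·(1−p₀)^(n−j); p = Σ P(X=j) over j with P(X=j) ≤ P(X=7)
p-value (two-sided) = 0.77441
At α=0.1: p ≥ α → fail to reject H₀

reject H₀: no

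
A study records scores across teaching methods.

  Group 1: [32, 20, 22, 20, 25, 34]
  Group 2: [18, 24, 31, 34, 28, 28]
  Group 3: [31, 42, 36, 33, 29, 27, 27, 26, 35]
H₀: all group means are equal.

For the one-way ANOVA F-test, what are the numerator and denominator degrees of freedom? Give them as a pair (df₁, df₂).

degrees of freedom = [2, 18]

k = 3 groups, N = 21 total
df = (k−1, N−k) = (3−1, 21−3) = (2, 18)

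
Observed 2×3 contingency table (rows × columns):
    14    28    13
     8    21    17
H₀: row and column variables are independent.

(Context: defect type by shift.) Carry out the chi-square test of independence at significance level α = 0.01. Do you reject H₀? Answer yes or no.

Row totals [55, 46], col totals [22, 49, 30], n=101
χ² = (14−11.98)²/11.98 + (28−26.68)²/26.68 + (13−16.34)²/16.34 + (8−10.02)²/10.02 + (21−22.32)²/22.32 + (17−13.66)²/13.66 = 2.3867
df = 2
p-value (upper-tail) = 0.30321
At α=0.01: p ≥ α → fail to reject H₀

reject H₀: no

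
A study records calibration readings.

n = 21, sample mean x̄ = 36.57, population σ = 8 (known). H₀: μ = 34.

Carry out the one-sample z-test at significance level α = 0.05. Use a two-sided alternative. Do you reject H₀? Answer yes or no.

reject H₀: no

SE = σ/√n = 8/√21 = 1.7457
z = (x̄−μ₀)/SE = (36.57−34)/1.7457 = 1.4722
p-value (two-sided) = 0.14098
At α=0.05: p ≥ α → fail to reject H₀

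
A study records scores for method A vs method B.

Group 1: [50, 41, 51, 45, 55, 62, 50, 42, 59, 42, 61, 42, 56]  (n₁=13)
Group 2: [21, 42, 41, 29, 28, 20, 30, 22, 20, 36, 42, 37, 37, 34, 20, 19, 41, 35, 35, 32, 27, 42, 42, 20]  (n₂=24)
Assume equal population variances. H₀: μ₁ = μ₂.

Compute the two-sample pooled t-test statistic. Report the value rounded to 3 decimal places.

x̄₁=50.462, s₁=7.655, n₁=13
x̄₂=31.333, s₂=8.494, n₂=24
s_p² = [12·7.655² + 23·8.494²]/35 = 67.5018
SE = √(s_p²·(1/13+1/24)) = 2.8293
t = (50.462−31.333)/2.8293 = 6.7607
df = 35

test statistic = 6.761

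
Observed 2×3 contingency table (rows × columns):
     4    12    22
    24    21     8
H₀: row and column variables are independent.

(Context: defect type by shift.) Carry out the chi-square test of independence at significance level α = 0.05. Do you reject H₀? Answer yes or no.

Row totals [38, 53], col totals [28, 33, 30], n=91
χ² = (4−11.69)²/11.69 + (12−13.78)²/13.78 + (22−12.53)²/12.53 + (24−16.31)²/16.31 + (21−19.22)²/19.22 + (8−17.47)²/17.47 = 21.3820
df = 2
p-value (upper-tail) = 0.00002
At α=0.05: p < α → reject H₀

reject H₀: yes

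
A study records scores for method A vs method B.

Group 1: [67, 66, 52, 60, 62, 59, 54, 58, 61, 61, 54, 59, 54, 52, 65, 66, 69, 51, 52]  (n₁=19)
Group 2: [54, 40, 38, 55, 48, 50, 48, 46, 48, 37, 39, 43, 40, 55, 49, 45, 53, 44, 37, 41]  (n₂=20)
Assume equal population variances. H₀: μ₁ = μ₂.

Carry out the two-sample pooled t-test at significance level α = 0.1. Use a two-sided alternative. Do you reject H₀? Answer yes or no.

x̄₁=59.053, s₁=5.788, n₁=19
x̄₂=45.500, s₂=6.039, n₂=20
s_p² = [18·5.788² + 19·6.039²]/37 = 35.0256
SE = √(s_p²·(1/19+1/20)) = 1.8960
t = (59.053−45.500)/1.8960 = 7.1481
df = 37
p-value (two-sided) = 0.00000
At α=0.1: p < α → reject H₀

reject H₀: yes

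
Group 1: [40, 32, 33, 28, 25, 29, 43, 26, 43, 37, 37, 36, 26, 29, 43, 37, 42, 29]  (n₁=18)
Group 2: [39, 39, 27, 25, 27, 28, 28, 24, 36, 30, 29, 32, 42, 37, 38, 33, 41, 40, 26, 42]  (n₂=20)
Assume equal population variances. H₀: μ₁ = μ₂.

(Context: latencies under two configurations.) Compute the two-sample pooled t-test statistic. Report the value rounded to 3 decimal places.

test statistic = 0.495

x̄₁=34.167, s₁=6.410, n₁=18
x̄₂=33.150, s₂=6.235, n₂=20
s_p² = [17·6.410² + 19·6.235²]/36 = 39.9181
SE = √(s_p²·(1/18+1/20)) = 2.0527
t = (34.167−33.150)/2.0527 = 0.4953
df = 36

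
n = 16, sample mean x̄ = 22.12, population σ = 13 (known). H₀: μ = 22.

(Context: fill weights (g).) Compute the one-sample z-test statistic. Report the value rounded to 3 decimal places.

SE = σ/√n = 13/√16 = 3.2500
z = (x̄−μ₀)/SE = (22.12−22)/3.2500 = 0.0369

test statistic = 0.037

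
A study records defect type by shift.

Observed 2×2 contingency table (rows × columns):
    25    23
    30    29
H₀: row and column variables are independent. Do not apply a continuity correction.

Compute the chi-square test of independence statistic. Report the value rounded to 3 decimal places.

test statistic = 0.016

Row totals [48, 59], col totals [55, 52], n=107
χ² = (25−24.67)²/24.67 + (23−23.33)²/23.33 + (30−30.33)²/30.33 + (29−28.67)²/28.67 = 0.0162
df = 1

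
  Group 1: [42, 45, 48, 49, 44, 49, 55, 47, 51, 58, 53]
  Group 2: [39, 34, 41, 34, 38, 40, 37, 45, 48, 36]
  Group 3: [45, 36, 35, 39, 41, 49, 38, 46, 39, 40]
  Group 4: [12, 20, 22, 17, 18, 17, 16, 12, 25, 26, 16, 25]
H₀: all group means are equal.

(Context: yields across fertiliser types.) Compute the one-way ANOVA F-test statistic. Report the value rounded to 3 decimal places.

Group means [49.18, 39.20, 40.80, 18.83], grand mean 36.442
SSB = Σnᵢ(x̄ᵢ−x̄)² = 5772.102; SSW = ΣΣ(x−x̄ᵢ)² = 856.503
MSB = 5772.102/3 = 1924.0339; MSW = 856.503/39 = 21.9616
F = MSB/MSW = 87.6089
df = (3, 39)

test statistic = 87.609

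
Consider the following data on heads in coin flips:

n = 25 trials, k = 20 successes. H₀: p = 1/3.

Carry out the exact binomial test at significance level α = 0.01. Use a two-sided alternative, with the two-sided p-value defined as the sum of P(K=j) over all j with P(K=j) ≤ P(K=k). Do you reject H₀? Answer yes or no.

Exact binomial: n=25, k=20, p₀=1/3=0.3333
P(X=j) = C(n,j)·p₀^j·(1−p₀)^(n−j); p = Σ P(X=j) over j with P(X=j) ≤ P(X=20)
p-value (two-sided) = 0.00000
At α=0.01: p < α → reject H₀

reject H₀: yes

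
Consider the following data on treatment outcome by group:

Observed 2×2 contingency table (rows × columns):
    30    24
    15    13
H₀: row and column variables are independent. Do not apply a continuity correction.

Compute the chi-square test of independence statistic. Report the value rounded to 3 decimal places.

test statistic = 0.029

Row totals [54, 28], col totals [45, 37], n=82
χ² = (30−29.63)²/29.63 + (24−24.37)²/24.37 + (15−15.37)²/15.37 + (13−12.63)²/12.63 = 0.0293
df = 1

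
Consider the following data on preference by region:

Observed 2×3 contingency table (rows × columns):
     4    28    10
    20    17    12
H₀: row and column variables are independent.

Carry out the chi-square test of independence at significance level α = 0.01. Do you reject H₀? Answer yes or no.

Row totals [42, 49], col totals [24, 45, 22], n=91
χ² = (4−11.08)²/11.08 + (28−20.77)²/20.77 + (10−10.15)²/10.15 + (20−12.92)²/12.92 + (17−24.23)²/24.23 + (12−11.85)²/11.85 = 13.0763
df = 2
p-value (upper-tail) = 0.00145
At α=0.01: p < α → reject H₀

reject H₀: yes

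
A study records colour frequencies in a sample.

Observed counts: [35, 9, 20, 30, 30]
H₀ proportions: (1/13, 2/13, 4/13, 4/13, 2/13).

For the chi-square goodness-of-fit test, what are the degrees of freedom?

df = k − 1 = 5 − 1 = 4

degrees of freedom = 4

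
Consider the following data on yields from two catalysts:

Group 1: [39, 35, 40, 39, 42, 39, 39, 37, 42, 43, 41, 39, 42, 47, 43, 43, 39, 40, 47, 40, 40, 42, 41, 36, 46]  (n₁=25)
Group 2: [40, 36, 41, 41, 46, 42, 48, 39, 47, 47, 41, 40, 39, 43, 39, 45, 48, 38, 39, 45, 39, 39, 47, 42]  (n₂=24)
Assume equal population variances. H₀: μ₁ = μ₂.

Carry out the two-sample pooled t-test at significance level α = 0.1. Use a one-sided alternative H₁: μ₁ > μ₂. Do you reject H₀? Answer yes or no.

reject H₀: no

x̄₁=40.840, s₁=3.009, n₁=25
x̄₂=42.125, s₂=3.603, n₂=24
s_p² = [24·3.009² + 23·3.603²]/47 = 10.9784
SE = √(s_p²·(1/25+1/24)) = 0.9469
t = (40.840−42.125)/0.9469 = -1.3571
df = 47
p-value (one-sided, H₁ greater) = 0.90938
At α=0.1: p ≥ α → fail to reject H₀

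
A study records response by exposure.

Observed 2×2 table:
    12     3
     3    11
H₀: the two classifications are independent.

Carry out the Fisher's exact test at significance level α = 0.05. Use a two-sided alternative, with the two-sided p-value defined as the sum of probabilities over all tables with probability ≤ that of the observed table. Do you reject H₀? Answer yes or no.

reject H₀: yes

Margins: r₁=15, r₂=14, c₁=15, c₂=14, n=29
p_obs = C(15,12)·C(14,3)/C(29,15); sum pmf over tables with pmf ≤ p_obs
p-value (two-sided) = 0.00281
At α=0.05: p < α → reject H₀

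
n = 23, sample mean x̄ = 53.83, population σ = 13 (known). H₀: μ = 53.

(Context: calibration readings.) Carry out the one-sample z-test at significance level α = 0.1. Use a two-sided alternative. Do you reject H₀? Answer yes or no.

reject H₀: no

SE = σ/√n = 13/√23 = 2.7107
z = (x̄−μ₀)/SE = (53.83−53)/2.7107 = 0.3062
p-value (two-sided) = 0.75946
At α=0.1: p ≥ α → fail to reject H₀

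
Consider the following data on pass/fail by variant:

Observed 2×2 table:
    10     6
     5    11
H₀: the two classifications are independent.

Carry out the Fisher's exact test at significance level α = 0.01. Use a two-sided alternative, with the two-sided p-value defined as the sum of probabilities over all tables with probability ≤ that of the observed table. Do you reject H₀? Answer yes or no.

reject H₀: no

Margins: r₁=16, r₂=16, c₁=15, c₂=17, n=32
p_obs = C(16,10)·C(16,5)/C(32,15); sum pmf over tables with pmf ≤ p_obs
p-value (two-sided) = 0.15561
At α=0.01: p ≥ α → fail to reject H₀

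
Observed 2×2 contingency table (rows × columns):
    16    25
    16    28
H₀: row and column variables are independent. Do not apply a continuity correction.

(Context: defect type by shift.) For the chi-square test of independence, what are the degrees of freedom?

df = (r−1)(c−1) = (2−1)·(2−1) = 1

degrees of freedom = 1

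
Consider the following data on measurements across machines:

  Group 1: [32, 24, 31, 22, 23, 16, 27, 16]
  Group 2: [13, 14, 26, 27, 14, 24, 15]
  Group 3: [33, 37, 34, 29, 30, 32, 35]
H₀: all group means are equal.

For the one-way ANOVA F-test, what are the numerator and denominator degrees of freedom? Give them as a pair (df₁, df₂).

k = 3 groups, N = 22 total
df = (k−1, N−k) = (3−1, 22−3) = (2, 19)

degrees of freedom = [2, 19]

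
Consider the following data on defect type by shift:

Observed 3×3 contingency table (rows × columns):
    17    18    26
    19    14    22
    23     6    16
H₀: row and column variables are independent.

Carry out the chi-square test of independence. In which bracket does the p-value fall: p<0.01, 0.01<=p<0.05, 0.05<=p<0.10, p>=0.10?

Row totals [61, 55, 45], col totals [59, 38, 64], n=161
χ² = (17−22.35)²/22.35 + (18−14.40)²/14.40 + (26−24.25)²/24.25 + (19−20.16)²/20.16 + (14−12.98)²/12.98 + (22−21.86)²/21.86 + (23−16.49)²/16.49 + (6−10.62)²/10.62 + (16−17.89)²/17.89 = 7.2366
df = 4
p-value (upper-tail) = 0.12390
→ bracket: p>=0.10

p-value bracket: p>=0.10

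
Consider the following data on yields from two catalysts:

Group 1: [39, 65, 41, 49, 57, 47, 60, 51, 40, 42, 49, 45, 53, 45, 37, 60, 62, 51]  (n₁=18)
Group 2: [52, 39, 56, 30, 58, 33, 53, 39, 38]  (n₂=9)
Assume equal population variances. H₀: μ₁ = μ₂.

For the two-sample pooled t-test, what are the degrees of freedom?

degrees of freedom = 25

df = n₁ + n₂ − 2 = 18 + 9 − 2 = 25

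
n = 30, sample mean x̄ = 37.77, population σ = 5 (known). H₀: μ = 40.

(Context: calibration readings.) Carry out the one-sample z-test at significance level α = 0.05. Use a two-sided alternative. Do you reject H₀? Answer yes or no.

reject H₀: yes

SE = σ/√n = 5/√30 = 0.9129
z = (x̄−μ₀)/SE = (37.77−40)/0.9129 = -2.4428
p-value (two-sided) = 0.01457
At α=0.05: p < α → reject H₀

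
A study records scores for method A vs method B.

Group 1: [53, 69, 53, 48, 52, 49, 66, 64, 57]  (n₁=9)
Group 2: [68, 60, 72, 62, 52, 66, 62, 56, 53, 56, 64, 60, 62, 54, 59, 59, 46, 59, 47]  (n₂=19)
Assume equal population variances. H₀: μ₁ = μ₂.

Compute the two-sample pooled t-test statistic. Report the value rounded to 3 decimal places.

x̄₁=56.778, s₁=7.710, n₁=9
x̄₂=58.789, s₂=6.638, n₂=19
s_p² = [8·7.710² + 18·6.638²]/26 = 48.7967
SE = √(s_p²·(1/9+1/19)) = 2.8267
t = (56.778−58.789)/2.8267 = -0.7117
df = 26

test statistic = -0.712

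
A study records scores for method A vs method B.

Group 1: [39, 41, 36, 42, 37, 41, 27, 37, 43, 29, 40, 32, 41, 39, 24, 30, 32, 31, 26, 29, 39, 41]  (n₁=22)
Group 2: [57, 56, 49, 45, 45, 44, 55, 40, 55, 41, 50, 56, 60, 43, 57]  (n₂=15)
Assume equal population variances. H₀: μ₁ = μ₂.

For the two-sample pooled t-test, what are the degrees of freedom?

degrees of freedom = 35

df = n₁ + n₂ − 2 = 22 + 15 − 2 = 35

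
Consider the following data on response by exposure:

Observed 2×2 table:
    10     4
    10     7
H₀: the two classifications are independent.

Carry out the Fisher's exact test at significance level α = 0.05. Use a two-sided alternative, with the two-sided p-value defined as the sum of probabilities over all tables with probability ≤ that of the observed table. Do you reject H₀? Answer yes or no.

Margins: r₁=14, r₂=17, c₁=20, c₂=11, n=31
p_obs = C(14,10)·C(17,10)/C(31,20); sum pmf over tables with pmf ≤ p_obs
p-value (two-sided) = 0.70738
At α=0.05: p ≥ α → fail to reject H₀

reject H₀: no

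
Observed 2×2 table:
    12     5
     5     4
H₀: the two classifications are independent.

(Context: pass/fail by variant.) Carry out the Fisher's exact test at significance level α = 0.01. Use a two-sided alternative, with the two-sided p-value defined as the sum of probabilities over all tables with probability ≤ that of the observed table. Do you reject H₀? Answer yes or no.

reject H₀: no

Margins: r₁=17, r₂=9, c₁=17, c₂=9, n=26
p_obs = C(17,12)·C(9,5)/C(26,17); sum pmf over tables with pmf ≤ p_obs
p-value (two-sided) = 0.66729
At α=0.01: p ≥ α → fail to reject H₀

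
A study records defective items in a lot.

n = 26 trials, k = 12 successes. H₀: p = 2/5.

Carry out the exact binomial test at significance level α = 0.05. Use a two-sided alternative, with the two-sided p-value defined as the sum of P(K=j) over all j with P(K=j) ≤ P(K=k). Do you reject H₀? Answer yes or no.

reject H₀: no

Exact binomial: n=26, k=12, p₀=2/5=0.4000
P(X=j) = C(n,j)·p₀^j·(1−p₀)^(n−j); p = Σ P(X=j) over j with P(X=j) ≤ P(X=12)
p-value (two-sided) = 0.55186
At α=0.05: p ≥ α → fail to reject H₀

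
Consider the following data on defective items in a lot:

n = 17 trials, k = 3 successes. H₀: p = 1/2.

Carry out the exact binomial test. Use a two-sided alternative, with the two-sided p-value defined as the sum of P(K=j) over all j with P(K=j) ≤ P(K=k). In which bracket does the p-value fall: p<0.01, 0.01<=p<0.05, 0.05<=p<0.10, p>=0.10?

Exact binomial: n=17, k=3, p₀=1/2=0.5000
P(X=j) = C(n,j)·p₀^j·(1−p₀)^(n−j); p = Σ P(X=j) over j with P(X=j) ≤ P(X=3)
p-value (two-sided) = 0.01273
→ bracket: 0.01<=p<0.05

p-value bracket: 0.01<=p<0.05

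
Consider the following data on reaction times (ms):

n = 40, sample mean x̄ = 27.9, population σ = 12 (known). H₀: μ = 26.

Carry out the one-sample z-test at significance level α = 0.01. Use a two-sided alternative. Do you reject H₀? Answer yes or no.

SE = σ/√n = 12/√40 = 1.8974
z = (x̄−μ₀)/SE = (27.9−26)/1.8974 = 1.0014
p-value (two-sided) = 0.31664
At α=0.01: p ≥ α → fail to reject H₀

reject H₀: no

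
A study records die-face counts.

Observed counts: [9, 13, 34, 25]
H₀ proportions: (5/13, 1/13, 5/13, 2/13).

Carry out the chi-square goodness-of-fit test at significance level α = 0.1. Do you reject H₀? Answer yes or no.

reject H₀: yes

n = 81; E_i = n·p_i = [31.15, 6.23, 31.15, 12.46]
χ² = (9−31.15)²/31.15 + (13−6.23)²/6.23 + (34−31.15)²/31.15 + (25−12.46)²/12.46 = 35.9840
df = 3
p-value (upper-tail) = 0.00000
At α=0.1: p < α → reject H₀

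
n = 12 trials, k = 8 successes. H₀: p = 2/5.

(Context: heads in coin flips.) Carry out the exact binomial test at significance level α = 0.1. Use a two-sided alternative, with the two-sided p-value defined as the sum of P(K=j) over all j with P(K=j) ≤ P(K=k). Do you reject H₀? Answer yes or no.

Exact binomial: n=12, k=8, p₀=2/5=0.4000
P(X=j) = C(n,j)·p₀^j·(1−p₀)^(n−j); p = Σ P(X=j) over j with P(X=j) ≤ P(X=8)
p-value (two-sided) = 0.07690
At α=0.1: p < α → reject H₀

reject H₀: yes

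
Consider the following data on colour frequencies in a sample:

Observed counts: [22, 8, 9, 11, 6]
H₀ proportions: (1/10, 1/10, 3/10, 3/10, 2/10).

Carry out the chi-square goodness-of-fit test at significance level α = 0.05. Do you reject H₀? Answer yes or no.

reject H₀: yes

n = 56; E_i = n·p_i = [5.60, 5.60, 16.80, 16.80, 11.20]
χ² = (22−5.60)²/5.60 + (8−5.60)²/5.60 + (9−16.80)²/16.80 + (11−16.80)²/16.80 + (6−11.20)²/11.20 = 57.0952
df = 4
p-value (upper-tail) = 0.00000
At α=0.05: p < α → reject H₀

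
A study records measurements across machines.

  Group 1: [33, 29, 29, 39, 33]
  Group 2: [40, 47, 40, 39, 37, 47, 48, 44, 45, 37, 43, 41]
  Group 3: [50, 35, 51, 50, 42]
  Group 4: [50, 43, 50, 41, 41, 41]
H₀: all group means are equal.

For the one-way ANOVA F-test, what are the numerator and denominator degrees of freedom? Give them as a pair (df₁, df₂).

degrees of freedom = [3, 24]

k = 4 groups, N = 28 total
df = (k−1, N−k) = (4−1, 28−4) = (3, 24)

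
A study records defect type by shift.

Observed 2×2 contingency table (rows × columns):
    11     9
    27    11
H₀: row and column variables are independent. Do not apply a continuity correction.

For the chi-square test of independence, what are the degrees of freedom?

degrees of freedom = 1

df = (r−1)(c−1) = (2−1)·(2−1) = 1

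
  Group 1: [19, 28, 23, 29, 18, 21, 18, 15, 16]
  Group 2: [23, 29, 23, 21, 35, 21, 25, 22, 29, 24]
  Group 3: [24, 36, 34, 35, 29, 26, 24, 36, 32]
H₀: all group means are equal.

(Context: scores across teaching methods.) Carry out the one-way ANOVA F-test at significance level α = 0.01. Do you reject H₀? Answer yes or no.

Group means [20.78, 25.20, 30.67], grand mean 25.536
SSB = Σnᵢ(x̄ᵢ−x̄)² = 441.809; SSW = ΣΣ(x−x̄ᵢ)² = 583.156
MSB = 441.809/2 = 220.9044; MSW = 583.156/25 = 23.3262
F = MSB/MSW = 9.4702
df = (2, 25)
p-value (upper-tail) = 0.00087
At α=0.01: p < α → reject H₀

reject H₀: yes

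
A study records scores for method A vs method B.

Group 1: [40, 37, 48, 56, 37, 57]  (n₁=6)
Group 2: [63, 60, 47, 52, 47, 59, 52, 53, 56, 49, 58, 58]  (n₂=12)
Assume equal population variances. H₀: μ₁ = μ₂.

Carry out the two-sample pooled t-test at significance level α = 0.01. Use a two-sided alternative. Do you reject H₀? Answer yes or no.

reject H₀: no

x̄₁=45.833, s₁=9.196, n₁=6
x̄₂=54.500, s₂=5.283, n₂=12
s_p² = [5·9.196² + 11·5.283²]/16 = 45.6146
SE = √(s_p²·(1/6+1/12)) = 3.3769
t = (45.833−54.500)/3.3769 = -2.5664
df = 16
p-value (two-sided) = 0.02070
At α=0.01: p ≥ α → fail to reject H₀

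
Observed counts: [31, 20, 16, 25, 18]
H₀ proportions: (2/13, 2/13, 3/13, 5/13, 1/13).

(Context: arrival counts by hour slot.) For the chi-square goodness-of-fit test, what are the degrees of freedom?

df = k − 1 = 5 − 1 = 4

degrees of freedom = 4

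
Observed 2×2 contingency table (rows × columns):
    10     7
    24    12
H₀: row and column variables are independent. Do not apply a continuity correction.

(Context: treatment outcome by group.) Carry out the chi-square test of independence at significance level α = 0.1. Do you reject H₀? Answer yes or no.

reject H₀: no

Row totals [17, 36], col totals [34, 19], n=53
χ² = (10−10.91)²/10.91 + (7−6.09)²/6.09 + (24−23.09)²/23.09 + (12−12.91)²/12.91 = 0.3089
df = 1
p-value (upper-tail) = 0.57838
At α=0.1: p ≥ α → fail to reject H₀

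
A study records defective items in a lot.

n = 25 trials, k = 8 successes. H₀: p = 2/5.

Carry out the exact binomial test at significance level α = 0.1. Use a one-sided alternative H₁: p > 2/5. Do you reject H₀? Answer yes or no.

reject H₀: no

Exact binomial: n=25, k=8, p₀=2/5=0.4000
P(X≥8) from Σ C(n,i)·p₀^i·(1−p₀)^(n−i)
p-value (one-sided, H₁ greater) = 0.84645
At α=0.1: p ≥ α → fail to reject H₀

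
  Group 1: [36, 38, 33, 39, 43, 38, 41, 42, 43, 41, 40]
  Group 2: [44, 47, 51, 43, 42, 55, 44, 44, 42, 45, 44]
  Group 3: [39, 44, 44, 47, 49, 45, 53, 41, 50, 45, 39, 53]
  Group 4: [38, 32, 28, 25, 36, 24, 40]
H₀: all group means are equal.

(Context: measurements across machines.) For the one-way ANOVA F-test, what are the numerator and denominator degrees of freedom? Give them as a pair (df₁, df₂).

degrees of freedom = [3, 37]

k = 4 groups, N = 41 total
df = (k−1, N−k) = (4−1, 41−4) = (3, 37)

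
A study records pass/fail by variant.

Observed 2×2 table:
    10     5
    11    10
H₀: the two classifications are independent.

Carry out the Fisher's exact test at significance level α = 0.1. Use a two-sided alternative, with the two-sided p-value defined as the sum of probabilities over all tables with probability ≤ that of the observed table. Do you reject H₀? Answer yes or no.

Margins: r₁=15, r₂=21, c₁=21, c₂=15, n=36
p_obs = C(15,10)·C(21,11)/C(36,21); sum pmf over tables with pmf ≤ p_obs
p-value (two-sided) = 0.50061
At α=0.1: p ≥ α → fail to reject H₀

reject H₀: no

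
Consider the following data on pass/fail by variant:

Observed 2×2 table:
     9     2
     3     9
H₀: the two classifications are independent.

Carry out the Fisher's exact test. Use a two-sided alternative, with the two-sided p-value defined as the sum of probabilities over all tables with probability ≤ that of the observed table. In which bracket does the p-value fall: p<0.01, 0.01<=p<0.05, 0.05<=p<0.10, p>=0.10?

Margins: r₁=11, r₂=12, c₁=12, c₂=11, n=23
p_obs = C(11,9)·C(12,3)/C(23,12); sum pmf over tables with pmf ≤ p_obs
p-value (two-sided) = 0.01228
→ bracket: 0.01<=p<0.05

p-value bracket: 0.01<=p<0.05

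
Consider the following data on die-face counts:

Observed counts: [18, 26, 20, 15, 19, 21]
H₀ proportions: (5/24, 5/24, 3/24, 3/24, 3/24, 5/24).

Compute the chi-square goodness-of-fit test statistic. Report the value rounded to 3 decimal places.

test statistic = 5.410

n = 119; E_i = n·p_i = [24.79, 24.79, 14.88, 14.88, 14.88, 24.79]
χ² = (18−24.79)²/24.79 + (26−24.79)²/24.79 + (20−14.88)²/14.88 + (15−14.88)²/14.88 + (19−14.88)²/14.88 + (21−24.79)²/24.79 = 5.4101
df = 5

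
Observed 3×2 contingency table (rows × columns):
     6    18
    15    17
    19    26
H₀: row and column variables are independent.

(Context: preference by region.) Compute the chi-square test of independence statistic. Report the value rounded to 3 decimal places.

Row totals [24, 32, 45], col totals [40, 61], n=101
χ² = (6−9.50)²/9.50 + (18−14.50)²/14.50 + (15−12.67)²/12.67 + (17−19.33)²/19.33 + (19−17.82)²/17.82 + (26−27.18)²/27.18 = 2.9762
df = 2

test statistic = 2.976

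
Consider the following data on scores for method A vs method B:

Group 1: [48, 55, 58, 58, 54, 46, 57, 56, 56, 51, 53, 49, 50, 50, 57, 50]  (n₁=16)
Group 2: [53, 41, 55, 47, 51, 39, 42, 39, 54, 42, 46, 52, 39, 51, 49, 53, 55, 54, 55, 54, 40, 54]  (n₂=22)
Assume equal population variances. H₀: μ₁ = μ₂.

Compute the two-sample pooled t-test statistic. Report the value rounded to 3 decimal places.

test statistic = 2.611

x̄₁=53.000, s₁=3.882, n₁=16
x̄₂=48.409, s₂=6.193, n₂=22
s_p² = [15·3.882² + 21·6.193²]/36 = 28.6477
SE = √(s_p²·(1/16+1/22)) = 1.7586
t = (53.000−48.409)/1.7586 = 2.6106
df = 36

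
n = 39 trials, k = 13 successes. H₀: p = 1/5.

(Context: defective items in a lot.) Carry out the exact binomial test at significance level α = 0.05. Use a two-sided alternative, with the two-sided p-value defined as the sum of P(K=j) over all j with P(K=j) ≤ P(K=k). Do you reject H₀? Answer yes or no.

Exact binomial: n=39, k=13, p₀=1/5=0.2000
P(X=j) = C(n,j)·p₀^j·(1−p₀)^(n−j); p = Σ P(X=j) over j with P(X=j) ≤ P(X=13)
p-value (two-sided) = 0.04498
At α=0.05: p < α → reject H₀

reject H₀: yes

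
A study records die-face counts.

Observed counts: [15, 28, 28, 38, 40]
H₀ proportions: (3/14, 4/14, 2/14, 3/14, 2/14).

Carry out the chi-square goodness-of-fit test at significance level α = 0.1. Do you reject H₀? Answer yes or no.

n = 149; E_i = n·p_i = [31.93, 42.57, 21.29, 31.93, 21.29]
χ² = (15−31.93)²/31.93 + (28−42.57)²/42.57 + (28−21.29)²/21.29 + (38−31.93)²/31.93 + (40−21.29)²/21.29 = 33.6890
df = 4
p-value (upper-tail) = 0.00000
At α=0.1: p < α → reject H₀

reject H₀: yes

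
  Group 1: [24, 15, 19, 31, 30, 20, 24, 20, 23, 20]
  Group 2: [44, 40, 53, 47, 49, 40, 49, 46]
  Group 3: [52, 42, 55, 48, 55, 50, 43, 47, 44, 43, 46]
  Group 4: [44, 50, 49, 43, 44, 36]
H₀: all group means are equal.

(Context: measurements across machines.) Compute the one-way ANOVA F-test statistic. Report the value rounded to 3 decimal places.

Group means [22.60, 46.00, 47.73, 44.33], grand mean 39.571
SSB = Σnᵢ(x̄ᵢ−x̄)² = 4078.656; SSW = ΣΣ(x−x̄ᵢ)² = 713.915
MSB = 4078.656/3 = 1359.5521; MSW = 713.915/31 = 23.0295
F = MSB/MSW = 59.0352
df = (3, 31)

test statistic = 59.035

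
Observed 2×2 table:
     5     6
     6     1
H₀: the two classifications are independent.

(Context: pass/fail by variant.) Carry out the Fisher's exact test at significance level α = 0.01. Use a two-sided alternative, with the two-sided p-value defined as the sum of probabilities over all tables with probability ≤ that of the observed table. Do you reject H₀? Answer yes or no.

Margins: r₁=11, r₂=7, c₁=11, c₂=7, n=18
p_obs = C(11,5)·C(7,6)/C(18,11); sum pmf over tables with pmf ≤ p_obs
p-value (two-sided) = 0.15074
At α=0.01: p ≥ α → fail to reject H₀

reject H₀: no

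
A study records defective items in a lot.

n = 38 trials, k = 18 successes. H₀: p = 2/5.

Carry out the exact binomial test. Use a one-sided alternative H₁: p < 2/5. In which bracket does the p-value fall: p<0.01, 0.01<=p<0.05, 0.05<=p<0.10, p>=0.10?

Exact binomial: n=38, k=18, p₀=2/5=0.4000
P(X≤18) from Σ C(n,i)·p₀^i·(1−p₀)^(n−i)
p-value (one-sided, H₁ less) = 0.86242
→ bracket: p>=0.10

p-value bracket: p>=0.10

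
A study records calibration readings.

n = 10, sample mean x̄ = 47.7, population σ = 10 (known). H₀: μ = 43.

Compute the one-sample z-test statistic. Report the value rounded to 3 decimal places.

test statistic = 1.486

SE = σ/√n = 10/√10 = 3.1623
z = (x̄−μ₀)/SE = (47.7−43)/3.1623 = 1.4863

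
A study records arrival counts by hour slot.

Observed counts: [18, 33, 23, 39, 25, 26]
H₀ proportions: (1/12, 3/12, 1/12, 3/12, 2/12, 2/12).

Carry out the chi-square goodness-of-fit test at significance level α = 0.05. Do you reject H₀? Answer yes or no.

reject H₀: no

n = 164; E_i = n·p_i = [13.67, 41.00, 13.67, 41.00, 27.33, 27.33]
χ² = (18−13.67)²/13.67 + (33−41.00)²/41.00 + (23−13.67)²/13.67 + (39−41.00)²/41.00 + (25−27.33)²/27.33 + (26−27.33)²/27.33 = 9.6707
df = 5
p-value (upper-tail) = 0.08512
At α=0.05: p ≥ α → fail to reject H₀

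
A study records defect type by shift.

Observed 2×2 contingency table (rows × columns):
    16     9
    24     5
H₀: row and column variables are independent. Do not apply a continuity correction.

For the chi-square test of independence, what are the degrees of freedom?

df = (r−1)(c−1) = (2−1)·(2−1) = 1

degrees of freedom = 1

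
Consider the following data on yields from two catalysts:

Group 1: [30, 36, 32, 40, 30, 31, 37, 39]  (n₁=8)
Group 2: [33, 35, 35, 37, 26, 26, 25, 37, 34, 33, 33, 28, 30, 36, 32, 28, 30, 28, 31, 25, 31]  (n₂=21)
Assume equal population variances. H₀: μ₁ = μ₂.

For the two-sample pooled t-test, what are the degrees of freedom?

df = n₁ + n₂ − 2 = 8 + 21 − 2 = 27

degrees of freedom = 27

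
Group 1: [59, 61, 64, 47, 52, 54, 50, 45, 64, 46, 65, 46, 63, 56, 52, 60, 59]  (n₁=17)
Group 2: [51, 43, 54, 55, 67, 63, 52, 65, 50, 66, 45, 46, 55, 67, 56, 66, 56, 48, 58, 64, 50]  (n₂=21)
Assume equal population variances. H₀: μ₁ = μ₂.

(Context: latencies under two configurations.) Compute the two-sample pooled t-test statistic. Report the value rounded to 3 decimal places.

x̄₁=55.471, s₁=7.010, n₁=17
x̄₂=56.048, s₂=7.788, n₂=21
s_p² = [16·7.010² + 20·7.788²]/36 = 55.5330
SE = √(s_p²·(1/17+1/21)) = 2.4313
t = (55.471−56.048)/2.4313 = -0.2373
df = 36

test statistic = -0.237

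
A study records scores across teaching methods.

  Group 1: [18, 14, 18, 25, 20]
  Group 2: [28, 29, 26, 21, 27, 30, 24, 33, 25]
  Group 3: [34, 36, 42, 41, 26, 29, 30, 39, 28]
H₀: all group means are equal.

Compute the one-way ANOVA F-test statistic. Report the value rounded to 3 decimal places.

Group means [19.00, 27.00, 33.89], grand mean 27.957
SSB = Σnᵢ(x̄ᵢ−x̄)² = 726.068; SSW = ΣΣ(x−x̄ᵢ)² = 446.889
MSB = 726.068/2 = 363.0338; MSW = 446.889/20 = 22.3444
F = MSB/MSW = 16.2472
df = (2, 20)

test statistic = 16.247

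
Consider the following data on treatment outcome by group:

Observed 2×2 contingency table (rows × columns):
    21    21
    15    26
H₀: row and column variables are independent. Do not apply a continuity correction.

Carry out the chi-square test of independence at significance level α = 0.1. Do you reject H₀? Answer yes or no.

reject H₀: no

Row totals [42, 41], col totals [36, 47], n=83
χ² = (21−18.22)²/18.22 + (21−23.78)²/23.78 + (15−17.78)²/17.78 + (26−23.22)²/23.22 = 1.5201
df = 1
p-value (upper-tail) = 0.21761
At α=0.1: p ≥ α → fail to reject H₀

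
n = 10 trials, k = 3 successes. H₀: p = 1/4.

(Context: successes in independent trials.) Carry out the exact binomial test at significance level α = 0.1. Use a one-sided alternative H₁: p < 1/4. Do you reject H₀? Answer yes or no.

reject H₀: no

Exact binomial: n=10, k=3, p₀=1/4=0.2500
P(X≤3) from Σ C(n,i)·p₀^i·(1−p₀)^(n−i)
p-value (one-sided, H₁ less) = 0.77588
At α=0.1: p ≥ α → fail to reject H₀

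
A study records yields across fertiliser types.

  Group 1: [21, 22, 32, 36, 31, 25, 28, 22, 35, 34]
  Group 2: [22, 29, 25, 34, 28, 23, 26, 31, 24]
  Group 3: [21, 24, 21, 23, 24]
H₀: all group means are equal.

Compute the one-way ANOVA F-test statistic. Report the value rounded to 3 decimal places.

Group means [28.60, 26.89, 22.60], grand mean 26.708
SSB = Σnᵢ(x̄ᵢ−x̄)² = 120.469; SSW = ΣΣ(x−x̄ᵢ)² = 434.489
MSB = 120.469/2 = 60.2347; MSW = 434.489/21 = 20.6899
F = MSB/MSW = 2.9113
df = (2, 21)

test statistic = 2.911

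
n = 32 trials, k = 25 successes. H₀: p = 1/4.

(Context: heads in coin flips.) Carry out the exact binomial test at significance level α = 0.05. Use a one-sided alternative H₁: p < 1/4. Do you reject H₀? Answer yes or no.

reject H₀: no

Exact binomial: n=32, k=25, p₀=1/4=0.2500
P(X≤25) from Σ C(n,i)·p₀^i·(1−p₀)^(n−i)
p-value (one-sided, H₁ less) = 1.00000
At α=0.05: p ≥ α → fail to reject H₀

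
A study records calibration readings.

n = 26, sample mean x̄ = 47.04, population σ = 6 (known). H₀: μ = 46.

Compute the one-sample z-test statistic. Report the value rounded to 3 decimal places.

SE = σ/√n = 6/√26 = 1.1767
z = (x̄−μ₀)/SE = (47.04−46)/1.1767 = 0.8838

test statistic = 0.884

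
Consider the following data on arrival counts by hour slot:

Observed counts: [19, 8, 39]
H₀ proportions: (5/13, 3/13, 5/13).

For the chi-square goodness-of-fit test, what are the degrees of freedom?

df = k − 1 = 3 − 1 = 2

degrees of freedom = 2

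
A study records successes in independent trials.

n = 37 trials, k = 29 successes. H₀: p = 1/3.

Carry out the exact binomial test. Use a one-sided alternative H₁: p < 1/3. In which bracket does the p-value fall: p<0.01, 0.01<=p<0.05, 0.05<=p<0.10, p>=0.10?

Exact binomial: n=37, k=29, p₀=1/3=0.3333
P(X≤29) from Σ C(n,i)·p₀^i·(1−p₀)^(n−i)
p-value (one-sided, H₁ less) = 1.00000
→ bracket: p>=0.10

p-value bracket: p>=0.10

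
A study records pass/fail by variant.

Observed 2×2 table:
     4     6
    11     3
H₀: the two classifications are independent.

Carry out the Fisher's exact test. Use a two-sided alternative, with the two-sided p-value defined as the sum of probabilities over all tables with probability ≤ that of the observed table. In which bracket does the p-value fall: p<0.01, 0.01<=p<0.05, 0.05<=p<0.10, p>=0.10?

p-value bracket: 0.05<=p<0.10

Margins: r₁=10, r₂=14, c₁=15, c₂=9, n=24
p_obs = C(10,4)·C(14,11)/C(24,15); sum pmf over tables with pmf ≤ p_obs
p-value (two-sided) = 0.09180
→ bracket: 0.05<=p<0.10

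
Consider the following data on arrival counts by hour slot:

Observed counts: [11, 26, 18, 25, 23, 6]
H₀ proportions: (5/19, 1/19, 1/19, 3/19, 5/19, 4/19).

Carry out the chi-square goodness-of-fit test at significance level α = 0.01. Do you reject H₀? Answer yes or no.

n = 109; E_i = n·p_i = [28.68, 5.74, 5.74, 17.21, 28.68, 22.95]
χ² = (11−28.68)²/28.68 + (26−5.74)²/5.74 + (18−5.74)²/5.74 + (25−17.21)²/17.21 + (23−28.68)²/28.68 + (6−22.95)²/22.95 = 125.8563
df = 5
p-value (upper-tail) = 0.00000
At α=0.01: p < α → reject H₀

reject H₀: yes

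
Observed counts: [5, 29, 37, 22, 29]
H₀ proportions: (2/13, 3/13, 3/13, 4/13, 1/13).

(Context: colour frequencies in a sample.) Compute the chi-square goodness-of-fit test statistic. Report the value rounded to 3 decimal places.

n = 122; E_i = n·p_i = [18.77, 28.15, 28.15, 37.54, 9.38]
χ² = (5−18.77)²/18.77 + (29−28.15)²/28.15 + (37−28.15)²/28.15 + (22−37.54)²/37.54 + (29−9.38)²/9.38 = 60.3374
df = 4

test statistic = 60.337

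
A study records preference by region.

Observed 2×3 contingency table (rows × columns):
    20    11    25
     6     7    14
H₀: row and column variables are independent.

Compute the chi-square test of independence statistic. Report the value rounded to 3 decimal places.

Row totals [56, 27], col totals [26, 18, 39], n=83
χ² = (20−17.54)²/17.54 + (11−12.14)²/12.14 + (25−26.31)²/26.31 + (6−8.46)²/8.46 + (7−5.86)²/5.86 + (14−12.69)²/12.69 = 1.5917
df = 2

test statistic = 1.592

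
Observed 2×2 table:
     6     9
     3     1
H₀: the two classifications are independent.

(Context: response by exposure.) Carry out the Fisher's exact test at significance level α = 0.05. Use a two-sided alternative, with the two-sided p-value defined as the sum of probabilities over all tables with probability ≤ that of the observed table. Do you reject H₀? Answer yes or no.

Margins: r₁=15, r₂=4, c₁=9, c₂=10, n=19
p_obs = C(15,6)·C(4,3)/C(19,9); sum pmf over tables with pmf ≤ p_obs
p-value (two-sided) = 0.30341
At α=0.05: p ≥ α → fail to reject H₀

reject H₀: no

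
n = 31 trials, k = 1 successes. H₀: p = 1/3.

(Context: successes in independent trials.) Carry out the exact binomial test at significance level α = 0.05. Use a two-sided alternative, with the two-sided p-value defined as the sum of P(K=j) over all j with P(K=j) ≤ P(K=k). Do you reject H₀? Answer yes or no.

Exact binomial: n=31, k=1, p₀=1/3=0.3333
P(X=j) = C(n,j)·p₀^j·(1−p₀)^(n−j); p = Σ P(X=j) over j with P(X=j) ≤ P(X=1)
p-value (two-sided) = 0.00008
At α=0.05: p < α → reject H₀

reject H₀: yes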